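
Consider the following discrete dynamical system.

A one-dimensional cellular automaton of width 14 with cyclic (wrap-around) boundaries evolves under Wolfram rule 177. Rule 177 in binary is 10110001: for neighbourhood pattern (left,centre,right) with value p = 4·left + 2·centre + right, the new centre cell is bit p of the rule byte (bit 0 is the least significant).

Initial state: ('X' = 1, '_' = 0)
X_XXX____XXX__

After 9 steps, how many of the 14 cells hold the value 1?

step 0: X_XXX____XXX__
step 1: _X_X_XXX__X_X_
step 2: __X_X_X_X__X_X
step 3: X__X_X_X_X__X_
step 4: _X__X_X_X_X__X
step 5: X_X__X_X_X_X__
step 6: _X_X__X_X_X_X_
step 7: __X_X__X_X_X_X
step 8: X__X_X__X_X_X_
step 9: _X__X_X__X_X_X

6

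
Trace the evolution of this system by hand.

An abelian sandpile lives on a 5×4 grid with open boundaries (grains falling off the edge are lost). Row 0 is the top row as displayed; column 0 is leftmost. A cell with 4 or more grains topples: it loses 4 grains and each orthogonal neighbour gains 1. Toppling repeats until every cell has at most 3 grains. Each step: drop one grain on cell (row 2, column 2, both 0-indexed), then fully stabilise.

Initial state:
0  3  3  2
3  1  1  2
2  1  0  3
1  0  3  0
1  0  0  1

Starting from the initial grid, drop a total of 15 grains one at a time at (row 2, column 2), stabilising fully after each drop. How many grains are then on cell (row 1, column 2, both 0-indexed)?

1

step 0: 0  3  3  2
3  1  1  2
2  1  0  3
1  0  3  0
1  0  0  1
step 1: 0  3  3  2
3  1  1  2
2  1  1  3
1  0  3  0
1  0  0  1
step 2: 0  3  3  2
3  1  1  2
2  1  2  3
1  0  3  0
1  0  0  1
step 3: 0  3  3  2
3  1  1  2
2  1  3  3
1  0  3  0
1  0  0  1
step 4: 0  3  3  2
3  1  2  3
2  2  2  0
1  1  0  2
1  0  1  1
step 5: 0  3  3  2
3  1  2  3
2  2  3  0
1  1  0  2
1  0  1  1
step 6: 0  3  3  2
3  1  3  3
2  3  0  1
1  1  1  2
1  0  1  1
step 7: 0  3  3  2
3  1  3  3
2  3  1  1
1  1  1  2
1  0  1  1
step 8: 0  3  3  2
3  1  3  3
2  3  2  1
1  1  1  2
1  0  1  1
step 9: 0  3  3  2
3  1  3  3
2  3  3  1
1  1  1  2
1  0  1  1
step 10: 2  1  2  0
1  1  3  1
0  2  2  3
2  2  2  2
1  0  1  1
step 11: 2  1  2  0
1  1  3  1
0  2  3  3
2  2  2  2
1  0  1  1
step 12: 2  1  3  0
1  2  0  3
0  3  2  0
2  2  3  3
1  0  1  1
step 13: 2  1  3  0
1  2  0  3
0  3  3  0
2  2  3  3
1  0  1  1
step 14: 2  1  3  0
1  3  1  3
1  1  2  2
3  0  2  0
1  1  2  2
step 15: 2  1  3  0
1  3  1  3
1  1  3  2
3  0  2  0
1  1  2  2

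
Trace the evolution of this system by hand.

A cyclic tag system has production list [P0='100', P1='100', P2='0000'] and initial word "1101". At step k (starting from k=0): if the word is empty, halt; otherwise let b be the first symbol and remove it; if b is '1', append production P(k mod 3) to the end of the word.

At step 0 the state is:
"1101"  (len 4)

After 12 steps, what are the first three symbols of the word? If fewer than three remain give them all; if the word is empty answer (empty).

010

gen 0: "1101"  (len 4)
gen 1: "101100"  (len 6)
gen 2: "01100100"  (len 8)
gen 3: "1100100"  (len 7)
gen 4: "100100100"  (len 9)
gen 5: "00100100100"  (len 11)
gen 6: "0100100100"  (len 10)
gen 7: "100100100"  (len 9)
gen 8: "00100100100"  (len 11)
gen 9: "0100100100"  (len 10)
gen 10: "100100100"  (len 9)
gen 11: "00100100100"  (len 11)
gen 12: "0100100100"  (len 10)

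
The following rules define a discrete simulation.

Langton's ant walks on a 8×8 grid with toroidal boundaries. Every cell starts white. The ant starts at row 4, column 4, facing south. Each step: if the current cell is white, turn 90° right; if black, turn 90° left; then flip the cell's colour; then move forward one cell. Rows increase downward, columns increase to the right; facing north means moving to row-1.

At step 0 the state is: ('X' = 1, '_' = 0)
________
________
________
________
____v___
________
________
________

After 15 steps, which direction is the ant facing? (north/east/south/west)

west

step 0: ________
________
________
________
____v___
________
________
________
step 1: ________
________
________
________
___<X___
________
________
________
step 2: ________
________
________
___^____
___XX___
________
________
________
step 3: ________
________
________
___X>___
___XX___
________
________
________
step 4: ________
________
________
___XX___
___Xv___
________
________
________
step 5: ________
________
________
___XX___
___X_>__
________
________
________
step 6: ________
________
________
___XX___
___X_X__
_____v__
________
________
step 7: ________
________
________
___XX___
___X_X__
____<X__
________
________
step 8: ________
________
________
___XX___
___X^X__
____XX__
________
________
step 9: ________
________
________
___XX___
___XX>__
____XX__
________
________
step 10: ________
________
________
___XX^__
___XX___
____XX__
________
________
step 11: ________
________
________
___XXX>_
___XX___
____XX__
________
________
step 12: ________
________
________
___XXXX_
___XX_v_
____XX__
________
________
step 13: ________
________
________
___XXXX_
___XX<X_
____XX__
________
________
step 14: ________
________
________
___XX^X_
___XXXX_
____XX__
________
________
step 15: ________
________
________
___X<_X_
___XXXX_
____XX__
________
________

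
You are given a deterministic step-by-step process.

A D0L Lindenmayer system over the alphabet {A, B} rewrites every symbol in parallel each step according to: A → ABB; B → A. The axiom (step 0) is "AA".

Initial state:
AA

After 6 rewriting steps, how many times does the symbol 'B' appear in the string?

step 0: AA
step 1: ABBABB
step 2: ABBAAABBAA
step 3: ABBAAABBABBABBAAABBABB
step 4: ABBAAABBABBABBAAABBAAABBAAABBABBABBAAABBAA
step 5: ABBAAABBABBABBAAABBAAABBAAABBABBABBAAABBABBABBAAABBABBABBAAABBAAABBAAABBABBABBAAABBABB
step 6: ABBAAABBABBABBAAABBAAABBAAABBABBABBAAABBABBABBAAABBABBABBA…BBABBABBAAABBABBABBAAABBABBABBAAABBAAABBAAABBABBABBAAABBAA  (len 170)

84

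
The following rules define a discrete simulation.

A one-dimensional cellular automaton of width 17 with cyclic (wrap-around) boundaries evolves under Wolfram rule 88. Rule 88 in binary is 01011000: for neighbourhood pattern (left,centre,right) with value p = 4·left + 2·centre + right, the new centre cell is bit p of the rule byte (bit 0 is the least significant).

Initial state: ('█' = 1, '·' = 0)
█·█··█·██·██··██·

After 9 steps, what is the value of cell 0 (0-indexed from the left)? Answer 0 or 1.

gen 0: █·█··█·██·██··██·
gen 1: ···█···██·███·██·
gen 2: ····█··██·█·█·███
gen 3: █····█·██·····█·█
gen 4: ██·····███······█
gen 5: ·██····█·██·····█
gen 6: ·███·····███·····
gen 7: ·█·██····█·██····
gen 8: ···███·····███···
gen 9: ···█·██····█·██··

0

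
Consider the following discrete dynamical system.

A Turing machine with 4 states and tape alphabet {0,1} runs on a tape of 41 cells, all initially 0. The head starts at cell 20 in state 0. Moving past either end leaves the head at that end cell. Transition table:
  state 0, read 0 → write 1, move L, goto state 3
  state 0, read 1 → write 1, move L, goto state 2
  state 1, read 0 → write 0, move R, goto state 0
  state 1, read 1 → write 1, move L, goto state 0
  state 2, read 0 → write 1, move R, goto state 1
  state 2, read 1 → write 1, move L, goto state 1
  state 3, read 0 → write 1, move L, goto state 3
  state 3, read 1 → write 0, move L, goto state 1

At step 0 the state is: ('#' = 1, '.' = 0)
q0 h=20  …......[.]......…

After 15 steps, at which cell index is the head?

t=0: q0 h=20  …......[.]......…
t=1: q3 h=19  …......[.]#.....…
t=2: q3 h=18  …......[.]##....…
t=3: q3 h=17  …......[.]###...…
t=4: q3 h=16  …......[.]####..…
t=5: q3 h=15  …......[.]#####.…
t=6: q3 h=14  …......[.]######…
t=7: q3 h=13  …......[.]######…
t=8: q3 h=12  …......[.]######…
t=9: q3 h=11  …......[.]######…
t=10: q3 h=10  …......[.]######…
t=11: q3 h= 9  …......[.]######…
t=12: q3 h= 8  …......[.]######…
t=13: q3 h= 7  …......[.]######…
t=14: q3 h= 6  |......[.]######…
t=15: q3 h= 5  |.....[.]######…

5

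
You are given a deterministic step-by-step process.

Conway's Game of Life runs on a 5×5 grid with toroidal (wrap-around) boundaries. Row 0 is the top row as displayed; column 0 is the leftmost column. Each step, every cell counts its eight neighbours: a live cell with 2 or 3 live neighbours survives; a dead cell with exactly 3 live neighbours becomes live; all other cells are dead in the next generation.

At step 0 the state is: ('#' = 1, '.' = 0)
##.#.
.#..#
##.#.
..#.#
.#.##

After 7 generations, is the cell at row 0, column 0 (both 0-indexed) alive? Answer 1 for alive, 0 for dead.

0

0) ##.#.
.#..#
##.#.
..#.#
.#.##
1) .#.#.
...#.
.#.#.
.....
.#...
2) .....
...##
..#..
..#..
..#..
3) ...#.
...#.
..#..
.###.
.....
4) .....
..##.
.#...
.###.
...#.
5) ..##.
..#..
.#...
.#.#.
...#.
6) ..##.
.###.
.#...
.....
...##
7) .#...
.#.#.
.#...
.....
..###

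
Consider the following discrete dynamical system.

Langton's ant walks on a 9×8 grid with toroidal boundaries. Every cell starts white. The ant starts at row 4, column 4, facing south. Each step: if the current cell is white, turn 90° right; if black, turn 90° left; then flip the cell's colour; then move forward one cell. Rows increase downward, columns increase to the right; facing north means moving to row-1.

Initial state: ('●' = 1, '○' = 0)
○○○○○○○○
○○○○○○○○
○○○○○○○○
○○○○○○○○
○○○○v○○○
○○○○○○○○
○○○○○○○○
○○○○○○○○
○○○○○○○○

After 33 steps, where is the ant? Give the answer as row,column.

2,5

[0] ○○○○○○○○
○○○○○○○○
○○○○○○○○
○○○○○○○○
○○○○v○○○
○○○○○○○○
○○○○○○○○
○○○○○○○○
○○○○○○○○
[1] ○○○○○○○○
○○○○○○○○
○○○○○○○○
○○○○○○○○
○○○<●○○○
○○○○○○○○
○○○○○○○○
○○○○○○○○
○○○○○○○○
[2] ○○○○○○○○
○○○○○○○○
○○○○○○○○
○○○^○○○○
○○○●●○○○
○○○○○○○○
○○○○○○○○
○○○○○○○○
○○○○○○○○
[3] ○○○○○○○○
○○○○○○○○
○○○○○○○○
○○○●>○○○
○○○●●○○○
○○○○○○○○
○○○○○○○○
○○○○○○○○
○○○○○○○○
[4] ○○○○○○○○
○○○○○○○○
○○○○○○○○
○○○●●○○○
○○○●v○○○
○○○○○○○○
○○○○○○○○
○○○○○○○○
○○○○○○○○
[5] ○○○○○○○○
○○○○○○○○
○○○○○○○○
○○○●●○○○
○○○●○>○○
○○○○○○○○
○○○○○○○○
○○○○○○○○
○○○○○○○○
[6] ○○○○○○○○
○○○○○○○○
○○○○○○○○
○○○●●○○○
○○○●○●○○
○○○○○v○○
○○○○○○○○
○○○○○○○○
○○○○○○○○
[7] ○○○○○○○○
○○○○○○○○
○○○○○○○○
○○○●●○○○
○○○●○●○○
○○○○<●○○
○○○○○○○○
○○○○○○○○
○○○○○○○○
[8] ○○○○○○○○
○○○○○○○○
○○○○○○○○
○○○●●○○○
○○○●^●○○
○○○○●●○○
○○○○○○○○
○○○○○○○○
○○○○○○○○
[9] ○○○○○○○○
○○○○○○○○
○○○○○○○○
○○○●●○○○
○○○●●>○○
○○○○●●○○
○○○○○○○○
○○○○○○○○
○○○○○○○○
[10] ○○○○○○○○
○○○○○○○○
○○○○○○○○
○○○●●^○○
○○○●●○○○
○○○○●●○○
○○○○○○○○
○○○○○○○○
○○○○○○○○
[11] ○○○○○○○○
○○○○○○○○
○○○○○○○○
○○○●●●>○
○○○●●○○○
○○○○●●○○
○○○○○○○○
○○○○○○○○
○○○○○○○○
[12] ○○○○○○○○
○○○○○○○○
○○○○○○○○
○○○●●●●○
○○○●●○v○
○○○○●●○○
○○○○○○○○
○○○○○○○○
○○○○○○○○
[13] ○○○○○○○○
○○○○○○○○
○○○○○○○○
○○○●●●●○
○○○●●<●○
○○○○●●○○
○○○○○○○○
○○○○○○○○
○○○○○○○○
[14] ○○○○○○○○
○○○○○○○○
○○○○○○○○
○○○●●^●○
○○○●●●●○
○○○○●●○○
○○○○○○○○
○○○○○○○○
○○○○○○○○
[15] ○○○○○○○○
○○○○○○○○
○○○○○○○○
○○○●<○●○
○○○●●●●○
○○○○●●○○
○○○○○○○○
○○○○○○○○
○○○○○○○○
[16] ○○○○○○○○
○○○○○○○○
○○○○○○○○
○○○●○○●○
○○○●v●●○
○○○○●●○○
○○○○○○○○
○○○○○○○○
○○○○○○○○
[17] ○○○○○○○○
○○○○○○○○
○○○○○○○○
○○○●○○●○
○○○●○>●○
○○○○●●○○
○○○○○○○○
○○○○○○○○
○○○○○○○○
[18] ○○○○○○○○
○○○○○○○○
○○○○○○○○
○○○●○^●○
○○○●○○●○
○○○○●●○○
○○○○○○○○
○○○○○○○○
○○○○○○○○
[19] ○○○○○○○○
○○○○○○○○
○○○○○○○○
○○○●○●>○
○○○●○○●○
○○○○●●○○
○○○○○○○○
○○○○○○○○
○○○○○○○○
[20] ○○○○○○○○
○○○○○○○○
○○○○○○^○
○○○●○●○○
○○○●○○●○
○○○○●●○○
○○○○○○○○
○○○○○○○○
○○○○○○○○
[21] ○○○○○○○○
○○○○○○○○
○○○○○○●>
○○○●○●○○
○○○●○○●○
○○○○●●○○
○○○○○○○○
○○○○○○○○
○○○○○○○○
[22] ○○○○○○○○
○○○○○○○○
○○○○○○●●
○○○●○●○v
○○○●○○●○
○○○○●●○○
○○○○○○○○
○○○○○○○○
○○○○○○○○
[23] ○○○○○○○○
○○○○○○○○
○○○○○○●●
○○○●○●<●
○○○●○○●○
○○○○●●○○
○○○○○○○○
○○○○○○○○
○○○○○○○○
[24] ○○○○○○○○
○○○○○○○○
○○○○○○^●
○○○●○●●●
○○○●○○●○
○○○○●●○○
○○○○○○○○
○○○○○○○○
○○○○○○○○
[25] ○○○○○○○○
○○○○○○○○
○○○○○<○●
○○○●○●●●
○○○●○○●○
○○○○●●○○
○○○○○○○○
○○○○○○○○
○○○○○○○○
[26] ○○○○○○○○
○○○○○^○○
○○○○○●○●
○○○●○●●●
○○○●○○●○
○○○○●●○○
○○○○○○○○
○○○○○○○○
○○○○○○○○
[27] ○○○○○○○○
○○○○○●>○
○○○○○●○●
○○○●○●●●
○○○●○○●○
○○○○●●○○
○○○○○○○○
○○○○○○○○
○○○○○○○○
[28] ○○○○○○○○
○○○○○●●○
○○○○○●v●
○○○●○●●●
○○○●○○●○
○○○○●●○○
○○○○○○○○
○○○○○○○○
○○○○○○○○
[29] ○○○○○○○○
○○○○○●●○
○○○○○<●●
○○○●○●●●
○○○●○○●○
○○○○●●○○
○○○○○○○○
○○○○○○○○
○○○○○○○○
[30] ○○○○○○○○
○○○○○●●○
○○○○○○●●
○○○●○v●●
○○○●○○●○
○○○○●●○○
○○○○○○○○
○○○○○○○○
○○○○○○○○
[31] ○○○○○○○○
○○○○○●●○
○○○○○○●●
○○○●○○>●
○○○●○○●○
○○○○●●○○
○○○○○○○○
○○○○○○○○
○○○○○○○○
[32] ○○○○○○○○
○○○○○●●○
○○○○○○^●
○○○●○○○●
○○○●○○●○
○○○○●●○○
○○○○○○○○
○○○○○○○○
○○○○○○○○
[33] ○○○○○○○○
○○○○○●●○
○○○○○<○●
○○○●○○○●
○○○●○○●○
○○○○●●○○
○○○○○○○○
○○○○○○○○
○○○○○○○○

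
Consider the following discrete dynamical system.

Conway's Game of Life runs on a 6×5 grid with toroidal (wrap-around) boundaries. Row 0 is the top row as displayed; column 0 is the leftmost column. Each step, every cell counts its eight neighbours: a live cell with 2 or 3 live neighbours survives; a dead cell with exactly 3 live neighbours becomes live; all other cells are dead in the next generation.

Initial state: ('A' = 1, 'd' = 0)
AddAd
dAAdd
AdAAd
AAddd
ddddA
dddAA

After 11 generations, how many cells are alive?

4

0) AddAd
dAAdd
AdAAd
AAddd
ddddA
dddAA
1) AAdAd
Adddd
AddAA
AAAAd
dddAA
AddAd
2) AAAdd
ddAAd
dddAd
dAddd
ddddd
AAdAd
3) Adddd
dddAA
dddAd
ddddd
AAAdd
AdddA
4) AddAd
dddAA
dddAA
dAAdd
AAddA
ddddA
5) AddAd
AdAdd
AdddA
dAAdd
dAAAA
dAdAd
6) AddAd
AddAd
AdAAA
ddddd
ddddA
dAddd
7) AAAdd
Adddd
AAAAd
Adddd
ddddd
AdddA
8) ddddd
dddAd
AdAdd
AdAdA
AdddA
AdddA
9) ddddA
ddddd
AdAdd
ddddd
ddddd
AdddA
10) AdddA
ddddd
ddddd
ddddd
ddddd
AdddA
11) AdddA
ddddd
ddddd
ddddd
ddddd
AdddA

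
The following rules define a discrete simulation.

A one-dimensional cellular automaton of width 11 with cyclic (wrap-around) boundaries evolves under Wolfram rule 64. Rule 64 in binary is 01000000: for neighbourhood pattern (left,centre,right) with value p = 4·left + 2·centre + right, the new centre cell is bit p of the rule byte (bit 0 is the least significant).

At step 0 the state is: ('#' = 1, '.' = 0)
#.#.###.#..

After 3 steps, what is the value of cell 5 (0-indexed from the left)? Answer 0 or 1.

0

step 0: #.#.###.#..
step 1: ......#....
step 2: ...........
step 3: ...........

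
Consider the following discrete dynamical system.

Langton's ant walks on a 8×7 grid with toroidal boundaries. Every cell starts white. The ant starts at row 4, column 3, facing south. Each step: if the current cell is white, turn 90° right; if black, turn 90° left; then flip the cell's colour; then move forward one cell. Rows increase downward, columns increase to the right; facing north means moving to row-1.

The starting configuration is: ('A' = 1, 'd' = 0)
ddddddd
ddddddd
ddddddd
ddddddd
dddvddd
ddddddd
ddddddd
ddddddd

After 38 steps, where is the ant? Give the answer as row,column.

t=0: ddddddd
ddddddd
ddddddd
ddddddd
dddvddd
ddddddd
ddddddd
ddddddd
t=1: ddddddd
ddddddd
ddddddd
ddddddd
dd<Addd
ddddddd
ddddddd
ddddddd
t=2: ddddddd
ddddddd
ddddddd
dd^dddd
ddAAddd
ddddddd
ddddddd
ddddddd
t=3: ddddddd
ddddddd
ddddddd
ddA>ddd
ddAAddd
ddddddd
ddddddd
ddddddd
t=4: ddddddd
ddddddd
ddddddd
ddAAddd
ddAvddd
ddddddd
ddddddd
ddddddd
t=5: ddddddd
ddddddd
ddddddd
ddAAddd
ddAd>dd
ddddddd
ddddddd
ddddddd
t=6: ddddddd
ddddddd
ddddddd
ddAAddd
ddAdAdd
ddddvdd
ddddddd
ddddddd
t=7: ddddddd
ddddddd
ddddddd
ddAAddd
ddAdAdd
ddd<Add
ddddddd
ddddddd
t=8: ddddddd
ddddddd
ddddddd
ddAAddd
ddA^Add
dddAAdd
ddddddd
ddddddd
t=9: ddddddd
ddddddd
ddddddd
ddAAddd
ddAA>dd
dddAAdd
ddddddd
ddddddd
t=10: ddddddd
ddddddd
ddddddd
ddAA^dd
ddAAddd
dddAAdd
ddddddd
ddddddd
t=11: ddddddd
ddddddd
ddddddd
ddAAA>d
ddAAddd
dddAAdd
ddddddd
ddddddd
t=12: ddddddd
ddddddd
ddddddd
ddAAAAd
ddAAdvd
dddAAdd
ddddddd
ddddddd
t=13: ddddddd
ddddddd
ddddddd
ddAAAAd
ddAA<Ad
dddAAdd
ddddddd
ddddddd
t=14: ddddddd
ddddddd
ddddddd
ddAA^Ad
ddAAAAd
dddAAdd
ddddddd
ddddddd
t=15: ddddddd
ddddddd
ddddddd
ddA<dAd
ddAAAAd
dddAAdd
ddddddd
ddddddd
t=16: ddddddd
ddddddd
ddddddd
ddAddAd
ddAvAAd
dddAAdd
ddddddd
ddddddd
t=17: ddddddd
ddddddd
ddddddd
ddAddAd
ddAd>Ad
dddAAdd
ddddddd
ddddddd
t=18: ddddddd
ddddddd
ddddddd
ddAd^Ad
ddAddAd
dddAAdd
ddddddd
ddddddd
t=19: ddddddd
ddddddd
ddddddd
ddAdA>d
ddAddAd
dddAAdd
ddddddd
ddddddd
t=20: ddddddd
ddddddd
ddddd^d
ddAdAdd
ddAddAd
dddAAdd
ddddddd
ddddddd
t=21: ddddddd
ddddddd
dddddA>
ddAdAdd
ddAddAd
dddAAdd
ddddddd
ddddddd
t=22: ddddddd
ddddddd
dddddAA
ddAdAdv
ddAddAd
dddAAdd
ddddddd
ddddddd
t=23: ddddddd
ddddddd
dddddAA
ddAdA<A
ddAddAd
dddAAdd
ddddddd
ddddddd
t=24: ddddddd
ddddddd
ddddd^A
ddAdAAA
ddAddAd
dddAAdd
ddddddd
ddddddd
t=25: ddddddd
ddddddd
dddd<dA
ddAdAAA
ddAddAd
dddAAdd
ddddddd
ddddddd
t=26: ddddddd
dddd^dd
ddddAdA
ddAdAAA
ddAddAd
dddAAdd
ddddddd
ddddddd
t=27: ddddddd
ddddA>d
ddddAdA
ddAdAAA
ddAddAd
dddAAdd
ddddddd
ddddddd
t=28: ddddddd
ddddAAd
ddddAvA
ddAdAAA
ddAddAd
dddAAdd
ddddddd
ddddddd
t=29: ddddddd
ddddAAd
dddd<AA
ddAdAAA
ddAddAd
dddAAdd
ddddddd
ddddddd
t=30: ddddddd
ddddAAd
dddddAA
ddAdvAA
ddAddAd
dddAAdd
ddddddd
ddddddd
t=31: ddddddd
ddddAAd
dddddAA
ddAdd>A
ddAddAd
dddAAdd
ddddddd
ddddddd
t=32: ddddddd
ddddAAd
ddddd^A
ddAdddA
ddAddAd
dddAAdd
ddddddd
ddddddd
t=33: ddddddd
ddddAAd
dddd<dA
ddAdddA
ddAddAd
dddAAdd
ddddddd
ddddddd
t=34: ddddddd
dddd^Ad
ddddAdA
ddAdddA
ddAddAd
dddAAdd
ddddddd
ddddddd
t=35: ddddddd
ddd<dAd
ddddAdA
ddAdddA
ddAddAd
dddAAdd
ddddddd
ddddddd
t=36: ddd^ddd
dddAdAd
ddddAdA
ddAdddA
ddAddAd
dddAAdd
ddddddd
ddddddd
t=37: dddA>dd
dddAdAd
ddddAdA
ddAdddA
ddAddAd
dddAAdd
ddddddd
ddddddd
t=38: dddAAdd
dddAvAd
ddddAdA
ddAdddA
ddAddAd
dddAAdd
ddddddd
ddddddd

1,4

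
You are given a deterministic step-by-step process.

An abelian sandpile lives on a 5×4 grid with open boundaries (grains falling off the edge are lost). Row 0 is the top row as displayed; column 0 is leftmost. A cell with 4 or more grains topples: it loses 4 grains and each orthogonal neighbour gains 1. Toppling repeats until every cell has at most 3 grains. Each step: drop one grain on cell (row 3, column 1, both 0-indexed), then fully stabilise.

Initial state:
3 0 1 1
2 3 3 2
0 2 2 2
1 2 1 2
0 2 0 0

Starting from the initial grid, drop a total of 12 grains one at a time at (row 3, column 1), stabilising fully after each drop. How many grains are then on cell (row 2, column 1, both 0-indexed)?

0

k=0  3 0 1 1
2 3 3 2
0 2 2 2
1 2 1 2
0 2 0 0
k=1  3 0 1 1
2 3 3 2
0 2 2 2
1 3 1 2
0 2 0 0
k=2  3 0 1 1
2 3 3 2
0 3 2 2
2 0 2 2
0 3 0 0
k=3  3 0 1 1
2 3 3 2
0 3 2 2
2 1 2 2
0 3 0 0
k=4  3 0 1 1
2 3 3 2
0 3 2 2
2 2 2 2
0 3 0 0
k=5  3 0 1 1
2 3 3 2
0 3 2 2
2 3 2 2
0 3 0 0
k=6  3 1 2 1
3 1 1 3
1 2 1 3
3 3 0 3
1 0 2 0
k=7  3 1 2 1
3 1 1 3
2 3 1 3
0 1 1 3
2 1 2 0
k=8  3 1 2 1
3 1 1 3
2 3 1 3
0 2 1 3
2 1 2 0
k=9  3 1 2 1
3 1 1 3
2 3 1 3
0 3 1 3
2 1 2 0
k=10  3 1 2 1
3 2 1 3
3 0 2 3
1 1 2 3
2 2 2 0
k=11  3 1 2 1
3 2 1 3
3 0 2 3
1 2 2 3
2 2 2 0
k=12  3 1 2 1
3 2 1 3
3 0 2 3
1 3 2 3
2 2 2 0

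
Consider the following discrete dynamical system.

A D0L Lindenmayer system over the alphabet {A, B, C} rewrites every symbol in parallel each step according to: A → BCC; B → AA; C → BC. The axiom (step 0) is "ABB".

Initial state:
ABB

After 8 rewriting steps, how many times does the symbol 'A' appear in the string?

628

t=0: ABB
t=1: BCCAAAA
t=2: AABCBCBCCBCCBCCBCC
t=3: BCCBCCAABCAABCAABCBCAABCBCAABCBCAABCBC
t=4: AABCBCAABCBCBCCBCCAABCBCCBCCAABCBCCBCCAABCAABCBCCBCCAABCAABCBCCBCCAABCAABCBCCBCCAABCAABC
t=5: BCCBCCAABCAABCBCCBCCAABCAABCAABCBCAABCBCBCCBCCAABCAABCBCAA…AABCBCBCCBCCAABCBCCBCCAABCAABCBCAABCBCBCCBCCAABCBCCBCCAABC  (len 200)
t=6: AABCBCAABCBCBCCBCCAABCBCCBCCAABCAABCBCAABCBCBCCBCCAABCBCCB…BCCBCCAABCAABCAABCBCAABCBCBCCBCCAABCAABCBCAABCBCBCCBCCAABC  (len 452)
t=7: BCCBCCAABCAABCBCCBCCAABCAABCAABCBCAABCBCBCCBCCAABCAABCBCAA…CBCCAABCBCCBCCAABCAABCBCCBCCAABCAABCAABCBCAABCBCBCCBCCAABC  (len 1028)
t=8: AABCBCAABCBCBCCBCCAABCBCCBCCAABCAABCBCAABCBCBCCBCCAABCBCCB…CBCCAABCBCCBCCAABCAABCBCCBCCAABCAABCAABCBCAABCBCBCCBCCAABC  (len 2332)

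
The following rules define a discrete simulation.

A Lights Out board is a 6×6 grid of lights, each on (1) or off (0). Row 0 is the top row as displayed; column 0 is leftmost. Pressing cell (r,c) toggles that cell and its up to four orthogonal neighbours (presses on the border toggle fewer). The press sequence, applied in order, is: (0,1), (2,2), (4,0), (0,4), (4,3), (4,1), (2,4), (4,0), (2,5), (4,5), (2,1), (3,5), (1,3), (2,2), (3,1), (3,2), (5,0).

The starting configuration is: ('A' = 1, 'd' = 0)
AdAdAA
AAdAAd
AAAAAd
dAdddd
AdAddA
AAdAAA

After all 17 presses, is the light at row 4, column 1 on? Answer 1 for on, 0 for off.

gen 0: AdAdAA
AAdAAd
AAAAAd
dAdddd
AdAddA
AAdAAA
gen 1: dAddAA
AddAAd
AAAAAd
dAdddd
AdAddA
AAdAAA
gen 2: dAddAA
AdAAAd
AdddAd
dAAddd
AdAddA
AAdAAA
gen 3: dAddAA
AdAAAd
AdddAd
AAAddd
dAAddA
dAdAAA
gen 4: dAdAdd
AdAAdd
AdddAd
AAAddd
dAAddA
dAdAAA
gen 5: dAdAdd
AdAAdd
AdddAd
AAAAdd
dAdAAA
dAddAA
gen 6: dAdAdd
AdAAdd
AdddAd
AdAAdd
AdAAAA
ddddAA
gen 7: dAdAdd
AdAAAd
AddAdA
AdAAAd
AdAAAA
ddddAA
gen 8: dAdAdd
AdAAAd
AddAdA
ddAAAd
dAAAAA
AdddAA
gen 9: dAdAdd
AdAAAA
AddAAd
ddAAAA
dAAAAA
AdddAA
gen 10: dAdAdd
AdAAAA
AddAAd
ddAAAd
dAAAdd
AdddAd
gen 11: dAdAdd
AAAAAA
dAAAAd
dAAAAd
dAAAdd
AdddAd
gen 12: dAdAdd
AAAAAA
dAAAAA
dAAAdA
dAAAdA
AdddAd
gen 13: dAdddd
AAdddA
dAAdAA
dAAAdA
dAAAdA
AdddAd
gen 14: dAdddd
AAAddA
dddAAA
dAdAdA
dAAAdA
AdddAd
gen 15: dAdddd
AAAddA
dAdAAA
AdAAdA
ddAAdA
AdddAd
gen 16: dAdddd
AAAddA
dAAAAA
AAdddA
dddAdA
AdddAd
gen 17: dAdddd
AAAddA
dAAAAA
AAdddA
AddAdA
dAddAd

0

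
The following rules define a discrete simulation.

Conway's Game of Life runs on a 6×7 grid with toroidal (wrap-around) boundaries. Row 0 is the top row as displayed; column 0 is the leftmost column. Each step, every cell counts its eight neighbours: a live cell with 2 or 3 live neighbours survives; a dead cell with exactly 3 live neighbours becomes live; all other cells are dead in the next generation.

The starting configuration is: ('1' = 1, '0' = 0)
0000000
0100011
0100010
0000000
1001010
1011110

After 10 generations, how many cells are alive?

step 0: 0000000
0100011
0100010
0000000
1001010
1011110
step 1: 1111000
1000011
1000011
0000101
0111010
0111010
step 2: 0001010
0010110
0000100
0111100
1100011
0000001
step 3: 0001011
0000010
0100000
0111101
0101111
0000100
step 4: 0000011
0000111
1101110
0100001
0100001
1010000
step 5: 1000100
0001000
0111000
0100101
0110001
1100010
step 6: 1100101
0101100
1101100
0000010
0010001
0010010
step 7: 1100101
0000001
1101010
1111111
0000011
0011010
step 8: 1111101
0010100
0001000
0001000
0000000
0111000
step 9: 1000110
1000110
0011100
0000000
0001000
0000100
step 10: 0001000
0100000
0001110
0010100
0000000
0001110

10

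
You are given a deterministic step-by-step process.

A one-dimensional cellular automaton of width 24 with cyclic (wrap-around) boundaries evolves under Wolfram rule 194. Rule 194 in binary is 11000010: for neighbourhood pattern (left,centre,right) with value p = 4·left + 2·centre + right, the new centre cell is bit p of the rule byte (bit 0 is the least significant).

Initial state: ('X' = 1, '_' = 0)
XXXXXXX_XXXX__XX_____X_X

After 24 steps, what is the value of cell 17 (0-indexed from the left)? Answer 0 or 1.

k=0  XXXXXXX_XXXX__XX_____X_X
k=1  XXXXXXX__XXX_X_X____X___
k=2  _XXXXXX_X_XX_______X___X
k=3  __XXXXX____X______X___X_
k=4  _X_XXXX___X______X___X__
k=5  X___XXX__X______X___X___
k=6  ___X_XX_X______X___X___X
k=7  __X___X_______X___X___X_
k=8  _X___X_______X___X___X__
k=9  X___X_______X___X___X___
k=10  ___X_______X___X___X___X
k=11  __X_______X___X___X___X_
k=12  _X_______X___X___X___X__
k=13  X_______X___X___X___X___
k=14  _______X___X___X___X___X
k=15  ______X___X___X___X___X_
k=16  _____X___X___X___X___X__
k=17  ____X___X___X___X___X___
k=18  ___X___X___X___X___X____
k=19  __X___X___X___X___X_____
k=20  _X___X___X___X___X______
k=21  X___X___X___X___X_______
k=22  ___X___X___X___X_______X
k=23  __X___X___X___X_______X_
k=24  _X___X___X___X_______X__

0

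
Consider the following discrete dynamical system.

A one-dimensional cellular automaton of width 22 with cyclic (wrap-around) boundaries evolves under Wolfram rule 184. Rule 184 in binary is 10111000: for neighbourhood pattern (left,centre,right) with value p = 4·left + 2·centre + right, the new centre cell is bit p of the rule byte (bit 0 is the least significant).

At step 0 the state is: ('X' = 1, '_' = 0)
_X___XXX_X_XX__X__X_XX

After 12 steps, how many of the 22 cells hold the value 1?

11

[0] _X___XXX_X_XX__X__X_XX
[1] X_X__XX_X_XX_X__X__XX_
[2] _X_X_X_X_XX_X_X__X_X_X
[3] X_X_X_X_XX_X_X_X__X_X_
[4] _X_X_X_XX_X_X_X_X__X_X
[5] X_X_X_XX_X_X_X_X_X__X_
[6] _X_X_XX_X_X_X_X_X_X__X
[7] X_X_XX_X_X_X_X_X_X_X__
[8] _X_XX_X_X_X_X_X_X_X_X_
[9] __XX_X_X_X_X_X_X_X_X_X
[10] X_X_X_X_X_X_X_X_X_X_X_
[11] _X_X_X_X_X_X_X_X_X_X_X
[12] X_X_X_X_X_X_X_X_X_X_X_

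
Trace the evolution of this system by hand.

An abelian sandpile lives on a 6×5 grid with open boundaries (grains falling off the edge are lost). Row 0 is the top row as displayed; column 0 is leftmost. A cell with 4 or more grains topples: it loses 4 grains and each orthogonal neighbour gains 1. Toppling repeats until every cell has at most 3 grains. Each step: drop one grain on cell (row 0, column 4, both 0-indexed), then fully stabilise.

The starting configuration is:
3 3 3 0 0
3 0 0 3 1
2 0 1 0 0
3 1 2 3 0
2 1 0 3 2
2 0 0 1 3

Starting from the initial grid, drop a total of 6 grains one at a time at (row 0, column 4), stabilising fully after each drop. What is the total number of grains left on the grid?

46

gen 0: 3 3 3 0 0
3 0 0 3 1
2 0 1 0 0
3 1 2 3 0
2 1 0 3 2
2 0 0 1 3
gen 1: 3 3 3 0 1
3 0 0 3 1
2 0 1 0 0
3 1 2 3 0
2 1 0 3 2
2 0 0 1 3
gen 2: 3 3 3 0 2
3 0 0 3 1
2 0 1 0 0
3 1 2 3 0
2 1 0 3 2
2 0 0 1 3
gen 3: 3 3 3 0 3
3 0 0 3 1
2 0 1 0 0
3 1 2 3 0
2 1 0 3 2
2 0 0 1 3
gen 4: 3 3 3 1 0
3 0 0 3 2
2 0 1 0 0
3 1 2 3 0
2 1 0 3 2
2 0 0 1 3
gen 5: 3 3 3 1 1
3 0 0 3 2
2 0 1 0 0
3 1 2 3 0
2 1 0 3 2
2 0 0 1 3
gen 6: 3 3 3 1 2
3 0 0 3 2
2 0 1 0 0
3 1 2 3 0
2 1 0 3 2
2 0 0 1 3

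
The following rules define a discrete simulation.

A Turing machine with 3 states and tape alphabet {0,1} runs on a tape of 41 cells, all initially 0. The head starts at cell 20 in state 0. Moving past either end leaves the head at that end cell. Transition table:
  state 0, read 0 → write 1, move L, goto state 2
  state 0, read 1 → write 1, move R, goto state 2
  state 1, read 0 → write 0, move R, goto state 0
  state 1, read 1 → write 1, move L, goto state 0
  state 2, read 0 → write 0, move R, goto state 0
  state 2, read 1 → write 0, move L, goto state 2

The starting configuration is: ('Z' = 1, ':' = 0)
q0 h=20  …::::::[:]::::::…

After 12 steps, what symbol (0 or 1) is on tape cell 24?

[0] q0 h=20  …::::::[:]::::::…
[1] q2 h=19  …::::::[:]Z:::::…
[2] q0 h=20  …::::::[Z]::::::…
[3] q2 h=21  …:::::Z[:]::::::…
[4] q0 h=22  …::::Z:[:]::::::…
[5] q2 h=21  …:::::Z[:]Z:::::…
[6] q0 h=22  …::::Z:[Z]::::::…
[7] q2 h=23  …:::Z:Z[:]::::::…
[8] q0 h=24  …::Z:Z:[:]::::::…
[9] q2 h=23  …:::Z:Z[:]Z:::::…
[10] q0 h=24  …::Z:Z:[Z]::::::…
[11] q2 h=25  …:Z:Z:Z[:]::::::…
[12] q0 h=26  …Z:Z:Z:[:]::::::…

1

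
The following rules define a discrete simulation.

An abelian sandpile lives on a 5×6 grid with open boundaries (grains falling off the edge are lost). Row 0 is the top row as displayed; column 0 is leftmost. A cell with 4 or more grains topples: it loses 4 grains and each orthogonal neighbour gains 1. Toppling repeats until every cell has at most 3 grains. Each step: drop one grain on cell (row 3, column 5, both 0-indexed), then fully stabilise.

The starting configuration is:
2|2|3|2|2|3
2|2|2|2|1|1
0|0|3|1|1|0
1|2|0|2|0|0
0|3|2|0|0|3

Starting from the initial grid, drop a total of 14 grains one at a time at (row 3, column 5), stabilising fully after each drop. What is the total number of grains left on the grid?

gen 0: 2|2|3|2|2|3
2|2|2|2|1|1
0|0|3|1|1|0
1|2|0|2|0|0
0|3|2|0|0|3
gen 1: 2|2|3|2|2|3
2|2|2|2|1|1
0|0|3|1|1|0
1|2|0|2|0|1
0|3|2|0|0|3
gen 2: 2|2|3|2|2|3
2|2|2|2|1|1
0|0|3|1|1|0
1|2|0|2|0|2
0|3|2|0|0|3
gen 3: 2|2|3|2|2|3
2|2|2|2|1|1
0|0|3|1|1|0
1|2|0|2|0|3
0|3|2|0|0|3
gen 4: 2|2|3|2|2|3
2|2|2|2|1|1
0|0|3|1|1|1
1|2|0|2|1|1
0|3|2|0|1|0
gen 5: 2|2|3|2|2|3
2|2|2|2|1|1
0|0|3|1|1|1
1|2|0|2|1|2
0|3|2|0|1|0
gen 6: 2|2|3|2|2|3
2|2|2|2|1|1
0|0|3|1|1|1
1|2|0|2|1|3
0|3|2|0|1|0
gen 7: 2|2|3|2|2|3
2|2|2|2|1|1
0|0|3|1|1|2
1|2|0|2|2|0
0|3|2|0|1|1
gen 8: 2|2|3|2|2|3
2|2|2|2|1|1
0|0|3|1|1|2
1|2|0|2|2|1
0|3|2|0|1|1
gen 9: 2|2|3|2|2|3
2|2|2|2|1|1
0|0|3|1|1|2
1|2|0|2|2|2
0|3|2|0|1|1
gen 10: 2|2|3|2|2|3
2|2|2|2|1|1
0|0|3|1|1|2
1|2|0|2|2|3
0|3|2|0|1|1
gen 11: 2|2|3|2|2|3
2|2|2|2|1|1
0|0|3|1|1|3
1|2|0|2|3|0
0|3|2|0|1|2
gen 12: 2|2|3|2|2|3
2|2|2|2|1|1
0|0|3|1|1|3
1|2|0|2|3|1
0|3|2|0|1|2
gen 13: 2|2|3|2|2|3
2|2|2|2|1|1
0|0|3|1|1|3
1|2|0|2|3|2
0|3|2|0|1|2
gen 14: 2|2|3|2|2|3
2|2|2|2|1|1
0|0|3|1|1|3
1|2|0|2|3|3
0|3|2|0|1|2

51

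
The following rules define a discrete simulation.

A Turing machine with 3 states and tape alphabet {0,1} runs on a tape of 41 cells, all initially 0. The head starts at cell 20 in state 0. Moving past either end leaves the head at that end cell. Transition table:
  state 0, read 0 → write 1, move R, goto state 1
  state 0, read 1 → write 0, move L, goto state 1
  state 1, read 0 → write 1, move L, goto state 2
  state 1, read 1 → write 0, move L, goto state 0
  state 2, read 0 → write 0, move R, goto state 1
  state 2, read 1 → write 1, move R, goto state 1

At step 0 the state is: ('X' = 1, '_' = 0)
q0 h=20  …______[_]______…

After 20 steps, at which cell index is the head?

16

step 0: q0 h=20  …______[_]______…
step 1: q1 h=21  …_____X[_]______…
step 2: q2 h=20  …______[X]X_____…
step 3: q1 h=21  …_____X[X]______…
step 4: q0 h=20  …______[X]______…
step 5: q1 h=19  …______[_]______…
step 6: q2 h=18  …______[_]X_____…
step 7: q1 h=19  …______[X]______…
step 8: q0 h=18  …______[_]______…
step 9: q1 h=19  …_____X[_]______…
step 10: q2 h=18  …______[X]X_____…
step 11: q1 h=19  …_____X[X]______…
step 12: q0 h=18  …______[X]______…
step 13: q1 h=17  …______[_]______…
step 14: q2 h=16  …______[_]X_____…
step 15: q1 h=17  …______[X]______…
step 16: q0 h=16  …______[_]______…
step 17: q1 h=17  …_____X[_]______…
step 18: q2 h=16  …______[X]X_____…
step 19: q1 h=17  …_____X[X]______…
step 20: q0 h=16  …______[X]______…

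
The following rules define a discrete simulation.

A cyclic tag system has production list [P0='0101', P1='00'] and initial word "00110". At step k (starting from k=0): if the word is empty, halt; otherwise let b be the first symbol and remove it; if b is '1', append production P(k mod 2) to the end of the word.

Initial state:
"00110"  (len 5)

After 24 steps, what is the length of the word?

19

gen 0: "00110"  (len 5)
gen 1: "0110"  (len 4)
gen 2: "110"  (len 3)
gen 3: "100101"  (len 6)
gen 4: "0010100"  (len 7)
gen 5: "010100"  (len 6)
gen 6: "10100"  (len 5)
gen 7: "01000101"  (len 8)
gen 8: "1000101"  (len 7)
gen 9: "0001010101"  (len 10)
gen 10: "001010101"  (len 9)
gen 11: "01010101"  (len 8)
gen 12: "1010101"  (len 7)
gen 13: "0101010101"  (len 10)
gen 14: "101010101"  (len 9)
gen 15: "010101010101"  (len 12)
gen 16: "10101010101"  (len 11)
gen 17: "01010101010101"  (len 14)
gen 18: "1010101010101"  (len 13)
gen 19: "0101010101010101"  (len 16)
gen 20: "101010101010101"  (len 15)
gen 21: "010101010101010101"  (len 18)
gen 22: "10101010101010101"  (len 17)
gen 23: "01010101010101010101"  (len 20)
gen 24: "1010101010101010101"  (len 19)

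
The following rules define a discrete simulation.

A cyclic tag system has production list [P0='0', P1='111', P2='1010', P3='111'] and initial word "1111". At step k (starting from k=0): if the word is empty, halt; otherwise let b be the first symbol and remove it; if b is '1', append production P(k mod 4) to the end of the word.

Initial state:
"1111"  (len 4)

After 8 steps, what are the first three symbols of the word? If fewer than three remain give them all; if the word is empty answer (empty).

101

t=0: "1111"  (len 4)
t=1: "1110"  (len 4)
t=2: "110111"  (len 6)
t=3: "101111010"  (len 9)
t=4: "01111010111"  (len 11)
t=5: "1111010111"  (len 10)
t=6: "111010111111"  (len 12)
t=7: "110101111111010"  (len 15)
t=8: "10101111111010111"  (len 17)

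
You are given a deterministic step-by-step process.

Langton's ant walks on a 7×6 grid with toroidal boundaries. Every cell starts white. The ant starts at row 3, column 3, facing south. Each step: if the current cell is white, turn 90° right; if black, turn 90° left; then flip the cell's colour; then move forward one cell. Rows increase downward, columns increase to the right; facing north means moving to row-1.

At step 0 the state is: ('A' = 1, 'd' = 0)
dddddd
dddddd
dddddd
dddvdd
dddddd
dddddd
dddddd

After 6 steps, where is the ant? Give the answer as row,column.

step 0: dddddd
dddddd
dddddd
dddvdd
dddddd
dddddd
dddddd
step 1: dddddd
dddddd
dddddd
dd<Add
dddddd
dddddd
dddddd
step 2: dddddd
dddddd
dd^ddd
ddAAdd
dddddd
dddddd
dddddd
step 3: dddddd
dddddd
ddA>dd
ddAAdd
dddddd
dddddd
dddddd
step 4: dddddd
dddddd
ddAAdd
ddAvdd
dddddd
dddddd
dddddd
step 5: dddddd
dddddd
ddAAdd
ddAd>d
dddddd
dddddd
dddddd
step 6: dddddd
dddddd
ddAAdd
ddAdAd
ddddvd
dddddd
dddddd

4,4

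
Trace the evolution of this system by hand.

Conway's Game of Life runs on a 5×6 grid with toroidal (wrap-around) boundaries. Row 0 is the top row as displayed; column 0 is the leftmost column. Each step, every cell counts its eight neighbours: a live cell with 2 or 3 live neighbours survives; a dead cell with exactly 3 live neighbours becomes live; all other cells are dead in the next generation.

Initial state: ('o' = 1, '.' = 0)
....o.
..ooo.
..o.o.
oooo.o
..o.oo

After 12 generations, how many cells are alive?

2

step 0: ....o.
..ooo.
..o.o.
oooo.o
..o.oo
step 1: ..o...
..o.oo
o.....
o.....
..o...
step 2: .oo...
.o.o.o
oo....
.o....
.o....
step 3: .o....
......
.o....
.oo...
oo....
step 4: oo....
......
.oo...
..o...
o.....
step 5: oo....
o.o...
.oo...
..o...
o.....
step 6: o....o
o.o...
..oo..
..o...
o.....
step 7: o....o
o.oo.o
..oo..
.ooo..
oo...o
step 8: ..o...
o.oo.o
o.....
...oo.
....oo
step 9: ooo...
o.oo.o
ooo...
...oo.
....oo
step 10: ..o...
...o.o
o.....
ooooo.
ooo.oo
step 11: ..o...
......
o.....
....o.
....o.
step 12: ......
......
......
.....o
...o..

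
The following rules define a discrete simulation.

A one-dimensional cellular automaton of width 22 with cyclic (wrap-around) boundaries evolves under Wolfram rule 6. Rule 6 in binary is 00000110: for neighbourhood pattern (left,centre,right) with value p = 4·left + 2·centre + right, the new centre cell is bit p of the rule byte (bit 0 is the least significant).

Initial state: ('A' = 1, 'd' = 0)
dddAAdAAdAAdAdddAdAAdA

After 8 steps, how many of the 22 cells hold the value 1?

6

0) dddAAdAAdAAdAdddAdAAdA
1) ddAdddddddddAddAAddddA
2) dAAddddddddAAdAdddddAA
3) ddddddddddAdddAddddAdd
4) dddddddddAAddAAdddAAdd
5) ddddddddAdddAddddAdddd
6) dddddddAAddAAdddAAdddd
7) ddddddAdddAddddAdddddd
8) dddddAAddAAdddAAdddddd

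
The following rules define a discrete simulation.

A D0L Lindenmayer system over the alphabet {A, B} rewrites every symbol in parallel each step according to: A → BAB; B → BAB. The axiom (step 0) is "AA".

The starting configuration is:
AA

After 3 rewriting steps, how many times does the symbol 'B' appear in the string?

36

[0] AA
[1] BABBAB
[2] BABBABBABBABBABBAB
[3] BABBABBABBABBABBABBABBABBABBABBABBABBABBABBABBABBABBAB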